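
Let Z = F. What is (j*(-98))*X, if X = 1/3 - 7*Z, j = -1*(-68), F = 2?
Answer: 273224/3 ≈ 91075.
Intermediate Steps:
Z = 2
j = 68
X = -41/3 (X = 1/3 - 7*2 = ⅓ - 14 = -41/3 ≈ -13.667)
(j*(-98))*X = (68*(-98))*(-41/3) = -6664*(-41/3) = 273224/3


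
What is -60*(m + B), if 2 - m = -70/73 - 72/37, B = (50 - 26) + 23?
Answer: -8411700/2701 ≈ -3114.3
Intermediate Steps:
B = 47 (B = 24 + 23 = 47)
m = 13248/2701 (m = 2 - (-70/73 - 72/37) = 2 - 1*(-7846/2701) = 2 + 7846/2701 = 13248/2701 ≈ 4.9048)
-60*(m + B) = -60*(13248/2701 + 47) = -60*140195/2701 = -8411700/2701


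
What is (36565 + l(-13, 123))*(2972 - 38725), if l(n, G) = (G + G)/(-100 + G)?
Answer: -30076889473/23 ≈ -1.3077e+9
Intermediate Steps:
l(n, G) = 2*G/(-100 + G) (l(n, G) = (2*G)/(-100 + G) = 2*G/(-100 + G))
(36565 + l(-13, 123))*(2972 - 38725) = (36565 + 2*123/(-100 + 123))*(2972 - 38725) = (36565 + 2*123/23)*(-35753) = (36565 + 2*123*(1/23))*(-35753) = (36565 + 246/23)*(-35753) = (841241/23)*(-35753) = -30076889473/23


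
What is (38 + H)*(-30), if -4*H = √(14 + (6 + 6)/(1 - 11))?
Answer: -1140 + 12*√5 ≈ -1113.2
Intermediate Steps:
H = -2*√5/5 (H = -√(14 + (6 + 6)/(1 - 11))/4 = -√(14 + 12/(-10))/4 = -√(14 + 12*(-⅒))/4 = -√(14 - 6/5)/4 = -2*√5/5 ≈ -0.89443)
(38 + H)*(-30) = (38 - 2*√5/5)*(-30) = -1140 + 12*√5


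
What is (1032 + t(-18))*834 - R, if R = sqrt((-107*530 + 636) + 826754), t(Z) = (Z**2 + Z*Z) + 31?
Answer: 1426974 - 2*sqrt(192670) ≈ 1.4261e+6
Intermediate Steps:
t(Z) = 31 + 2*Z**2 (t(Z) = (Z**2 + Z**2) + 31 = 2*Z**2 + 31 = 31 + 2*Z**2)
R = 2*sqrt(192670) (R = sqrt((-56710 + 636) + 826754) = sqrt(-56074 + 826754) = sqrt(770680) = 2*sqrt(192670) ≈ 877.88)
(1032 + t(-18))*834 - R = (1032 + (31 + 2*(-18)**2))*834 - 2*sqrt(192670) = (1032 + (31 + 2*324))*834 - 2*sqrt(192670) = (1032 + (31 + 648))*834 - 2*sqrt(192670) = (1032 + 679)*834 - 2*sqrt(192670) = 1711*834 - 2*sqrt(192670) = 1426974 - 2*sqrt(192670)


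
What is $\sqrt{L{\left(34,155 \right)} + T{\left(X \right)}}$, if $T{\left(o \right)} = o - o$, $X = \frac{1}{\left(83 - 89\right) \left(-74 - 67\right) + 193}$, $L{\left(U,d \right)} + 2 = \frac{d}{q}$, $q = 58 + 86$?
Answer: $\frac{i \sqrt{133}}{12} \approx 0.96105 i$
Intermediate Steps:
$q = 144$
$L{\left(U,d \right)} = -2 + \frac{d}{144}$
$X = \frac{1}{1039}$ ($X = \frac{1}{\left(-6\right) \left(-141\right) + 193} = \frac{1}{846 + 193} = \frac{1}{1039} \approx 0.00096246$)
$T{\left(o \right)} = 0$
$\sqrt{L{\left(34,155 \right)} + T{\left(X \right)}} = \sqrt{\left(-2 + \frac{1}{144} \cdot 155\right) + 0} = \sqrt{\left(-2 + \frac{155}{144}\right) + 0} = \sqrt{- \frac{133}{144} + 0} = \sqrt{- \frac{133}{144}} = \frac{i \sqrt{133}}{12}$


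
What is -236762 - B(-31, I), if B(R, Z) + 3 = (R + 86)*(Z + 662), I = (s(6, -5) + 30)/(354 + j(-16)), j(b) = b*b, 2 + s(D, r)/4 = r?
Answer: -16663320/61 ≈ -2.7317e+5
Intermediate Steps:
s(D, r) = -8 + 4*r
j(b) = b²
I = 1/305 (I = ((-8 + 4*(-5)) + 30)/(354 + (-16)²) = ((-8 - 20) + 30)/(354 + 256) = (-28 + 30)/610 = 2*(1/610) = 1/305 ≈ 0.0032787)
B(R, Z) = -3 + (86 + R)*(662 + Z) (B(R, Z) = -3 + (R + 86)*(Z + 662) = -3 + (86 + R)*(662 + Z))
-236762 - B(-31, I) = -236762 - (56929 + 86*(1/305) + 662*(-31) - 31*1/305) = -236762 - (56929 + 86/305 - 20522 - 31/305) = -236762 - 1*2220838/61 = -236762 - 2220838/61 = -16663320/61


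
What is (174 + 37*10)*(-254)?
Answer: -138176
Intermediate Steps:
(174 + 37*10)*(-254) = (174 + 370)*(-254) = 544*(-254) = -138176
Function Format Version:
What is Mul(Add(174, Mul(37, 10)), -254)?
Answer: -138176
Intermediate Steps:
Mul(Add(174, Mul(37, 10)), -254) = Mul(Add(174, 370), -254) = Mul(544, -254) = -138176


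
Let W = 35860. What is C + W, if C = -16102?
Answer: 19758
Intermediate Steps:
C + W = -16102 + 35860 = 19758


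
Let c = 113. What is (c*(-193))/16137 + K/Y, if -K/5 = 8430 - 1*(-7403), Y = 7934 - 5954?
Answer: -2668015/64548 ≈ -41.334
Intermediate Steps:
Y = 1980
K = -79165 (K = -5*(8430 - 1*(-7403)) = -5*(8430 + 7403) = -5*15833 = -79165)
(c*(-193))/16137 + K/Y = (113*(-193))/16137 - 79165/1980 = -21809*1/16137 - 79165*1/1980 = -21809/16137 - 15833/396 = -2668015/64548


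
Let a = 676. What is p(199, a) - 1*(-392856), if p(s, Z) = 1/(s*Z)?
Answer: 52848560545/134524 ≈ 3.9286e+5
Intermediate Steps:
p(s, Z) = 1/(Z*s)
p(199, a) - 1*(-392856) = 1/(676*199) - 1*(-392856) = (1/676)*(1/199) + 392856 = 1/134524 + 392856 = 52848560545/134524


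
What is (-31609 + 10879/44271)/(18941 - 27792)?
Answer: 1399351160/391842621 ≈ 3.5712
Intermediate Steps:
(-31609 + 10879/44271)/(18941 - 27792) = (-31609 + 10879*(1/44271))/(-8851) = (-31609 + 10879/44271)*(-1/8851) = -1399351160/44271*(-1/8851) = 1399351160/391842621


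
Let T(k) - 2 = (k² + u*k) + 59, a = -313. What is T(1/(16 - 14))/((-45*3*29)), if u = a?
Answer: 127/5220 ≈ 0.024330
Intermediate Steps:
u = -313
T(k) = 61 + k² - 313*k (T(k) = 2 + ((k² - 313*k) + 59) = 2 + (59 + k² - 313*k) = 61 + k² - 313*k)
T(1/(16 - 14))/((-45*3*29)) = (61 + (1/(16 - 14))² - 313/(16 - 14))/((-45*3*29)) = (61 + (1/2)² - 313/2)/((-135*29)) = (61 + (½)² - 313*½)/(-3915) = (61 + ¼ - 313/2)*(-1/3915) = -381/4*(-1/3915) = 127/5220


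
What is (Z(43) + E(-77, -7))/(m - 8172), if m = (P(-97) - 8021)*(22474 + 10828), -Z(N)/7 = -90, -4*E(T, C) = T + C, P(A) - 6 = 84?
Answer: -651/264126334 ≈ -2.4647e-6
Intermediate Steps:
P(A) = 90 (P(A) = 6 + 84 = 90)
E(T, C) = -C/4 - T/4 (E(T, C) = -(T + C)/4 = -(C + T)/4 = -C/4 - T/4)
Z(N) = 630 (Z(N) = -7*(-90) = 630)
m = -264118162 (m = (90 - 8021)*(22474 + 10828) = -7931*33302 = -264118162)
(Z(43) + E(-77, -7))/(m - 8172) = (630 + (-¼*(-7) - ¼*(-77)))/(-264118162 - 8172) = (630 + (7/4 + 77/4))/(-264126334) = (630 + 21)*(-1/264126334) = 651*(-1/264126334) = -651/264126334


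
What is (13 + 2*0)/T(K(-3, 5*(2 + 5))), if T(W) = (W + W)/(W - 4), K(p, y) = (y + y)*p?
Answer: 1391/210 ≈ 6.6238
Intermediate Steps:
K(p, y) = 2*p*y (K(p, y) = (2*y)*p = 2*p*y)
T(W) = 2*W/(-4 + W) (T(W) = (2*W)/(-4 + W) = 2*W/(-4 + W))
(13 + 2*0)/T(K(-3, 5*(2 + 5))) = (13 + 2*0)/((2*(2*(-3)*(5*(2 + 5)))/(-4 + 2*(-3)*(5*(2 + 5))))) = (13 + 0)/((2*(2*(-3)*(5*7))/(-4 + 2*(-3)*(5*7)))) = 13/((2*(2*(-3)*35)/(-4 + 2*(-3)*35))) = 13/((2*(-210)/(-4 - 210))) = 13/((2*(-210)/(-214))) = 13/((2*(-210)*(-1/214))) = 13/(210/107) = 13*(107/210) = 1391/210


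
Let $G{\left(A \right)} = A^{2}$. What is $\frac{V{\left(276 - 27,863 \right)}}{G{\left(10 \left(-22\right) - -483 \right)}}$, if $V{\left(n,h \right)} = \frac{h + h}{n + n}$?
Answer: $\frac{863}{17223081} \approx 5.0107 \cdot 10^{-5}$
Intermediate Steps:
$V{\left(n,h \right)} = \frac{h}{n}$ ($V{\left(n,h \right)} = \frac{2 h}{2 n} = 2 h \frac{1}{2 n} = \frac{h}{n}$)
$\frac{V{\left(276 - 27,863 \right)}}{G{\left(10 \left(-22\right) - -483 \right)}} = \frac{863 \frac{1}{276 - 27}}{\left(10 \left(-22\right) - -483\right)^{2}} = \frac{863 \frac{1}{276 - 27}}{\left(-220 + 483\right)^{2}} = \frac{863 \cdot \frac{1}{249}}{263^{2}} = \frac{863 \cdot \frac{1}{249}}{69169} = \frac{863}{249} \cdot \frac{1}{69169} = \frac{863}{17223081}$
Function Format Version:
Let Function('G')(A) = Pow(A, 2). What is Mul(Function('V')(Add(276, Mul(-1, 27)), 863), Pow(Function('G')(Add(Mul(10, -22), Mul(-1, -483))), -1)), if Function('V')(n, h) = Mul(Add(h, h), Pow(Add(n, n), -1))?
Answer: Rational(863, 17223081) ≈ 5.0107e-5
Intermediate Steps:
Function('V')(n, h) = Mul(h, Pow(n, -1)) (Function('V')(n, h) = Mul(Mul(2, h), Pow(Mul(2, n), -1)) = Mul(Mul(2, h), Mul(Rational(1, 2), Pow(n, -1))) = Mul(h, Pow(n, -1)))
Mul(Function('V')(Add(276, Mul(-1, 27)), 863), Pow(Function('G')(Add(Mul(10, -22), Mul(-1, -483))), -1)) = Mul(Mul(863, Pow(Add(276, Mul(-1, 27)), -1)), Pow(Pow(Add(Mul(10, -22), Mul(-1, -483)), 2), -1)) = Mul(Mul(863, Pow(Add(276, -27), -1)), Pow(Pow(Add(-220, 483), 2), -1)) = Mul(Mul(863, Pow(249, -1)), Pow(Pow(263, 2), -1)) = Mul(Mul(863, Rational(1, 249)), Pow(69169, -1)) = Mul(Rational(863, 249), Rational(1, 69169)) = Rational(863, 17223081)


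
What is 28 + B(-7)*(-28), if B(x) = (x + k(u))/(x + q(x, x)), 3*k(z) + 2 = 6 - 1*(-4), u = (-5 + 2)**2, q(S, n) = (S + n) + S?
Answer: 71/3 ≈ 23.667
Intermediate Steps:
q(S, n) = n + 2*S
u = 9 (u = (-3)**2 = 9)
k(z) = 8/3 (k(z) = -2/3 + (6 - 1*(-4))/3 = -2/3 + (6 + 4)/3 = -2/3 + (1/3)*10 = -2/3 + 10/3 = 8/3)
B(x) = (8/3 + x)/(4*x) (B(x) = (x + 8/3)/(x + (x + 2*x)) = (8/3 + x)/(x + 3*x) = (8/3 + x)/((4*x)) = (8/3 + x)*(1/(4*x)) = (8/3 + x)/(4*x))
28 + B(-7)*(-28) = 28 + ((1/12)*(8 + 3*(-7))/(-7))*(-28) = 28 + ((1/12)*(-1/7)*(8 - 21))*(-28) = 28 + ((1/12)*(-1/7)*(-13))*(-28) = 28 + (13/84)*(-28) = 28 - 13/3 = 71/3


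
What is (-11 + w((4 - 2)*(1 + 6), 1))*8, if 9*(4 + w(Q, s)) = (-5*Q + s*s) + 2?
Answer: -1616/9 ≈ -179.56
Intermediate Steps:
w(Q, s) = -34/9 - 5*Q/9 + s**2/9 (w(Q, s) = -4 + ((-5*Q + s*s) + 2)/9 = -4 + ((-5*Q + s**2) + 2)/9 = -4 + ((s**2 - 5*Q) + 2)/9 = -4 + (2 + s**2 - 5*Q)/9 = -4 + (2/9 - 5*Q/9 + s**2/9) = -34/9 - 5*Q/9 + s**2/9)
(-11 + w((4 - 2)*(1 + 6), 1))*8 = (-11 + (-34/9 - 5*(4 - 2)*(1 + 6)/9 + (1/9)*1**2))*8 = (-11 + (-34/9 - 10*7/9 + (1/9)*1))*8 = (-11 + (-34/9 - 5/9*14 + 1/9))*8 = (-11 + (-34/9 - 70/9 + 1/9))*8 = (-11 - 103/9)*8 = -202/9*8 = -1616/9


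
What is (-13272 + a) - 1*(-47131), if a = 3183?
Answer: 37042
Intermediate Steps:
(-13272 + a) - 1*(-47131) = (-13272 + 3183) - 1*(-47131) = -10089 + 47131 = 37042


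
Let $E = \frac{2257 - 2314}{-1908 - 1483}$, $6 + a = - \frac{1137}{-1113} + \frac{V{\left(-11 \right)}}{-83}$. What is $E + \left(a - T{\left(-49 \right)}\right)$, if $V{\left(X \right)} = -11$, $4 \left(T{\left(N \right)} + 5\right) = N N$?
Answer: $- \frac{250638788279}{417676252} \approx -600.08$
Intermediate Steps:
$T{\left(N \right)} = -5 + \frac{N^{2}}{4}$ ($T{\left(N \right)} = -5 + \frac{N N}{4} = -5 + \frac{N^{2}}{4}$)
$a = - \frac{149220}{30793}$ ($a = -6 - \left(- \frac{379}{371} - \frac{11}{83}\right) = -6 - - \frac{35538}{30793} = -6 + \left(\frac{379}{371} + \frac{11}{83}\right) = -6 + \frac{35538}{30793} = - \frac{149220}{30793} \approx -4.8459$)
$E = \frac{57}{3391}$ ($E = - \frac{57}{-3391} = \left(-57\right) \left(- \frac{1}{3391}\right) = \frac{57}{3391} \approx 0.016809$)
$E + \left(a - T{\left(-49 \right)}\right) = \frac{57}{3391} - \left(- \frac{4745}{30793} + \frac{2401}{4}\right) = \frac{57}{3391} - \frac{73915013}{123172} = - \frac{250638788279}{417676252}$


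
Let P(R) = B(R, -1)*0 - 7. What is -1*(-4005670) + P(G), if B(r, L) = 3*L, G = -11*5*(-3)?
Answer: 4005663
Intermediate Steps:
G = 165 (G = -55*(-3) = 165)
P(R) = -7 (P(R) = (3*(-1))*0 - 7 = -3*0 - 7 = 0 - 7 = -7)
-1*(-4005670) + P(G) = -1*(-4005670) - 7 = 4005670 - 7 = 4005663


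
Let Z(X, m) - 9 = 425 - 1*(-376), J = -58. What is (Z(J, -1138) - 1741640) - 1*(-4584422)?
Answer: 2843592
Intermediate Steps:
Z(X, m) = 810 (Z(X, m) = 9 + (425 - 1*(-376)) = 9 + (425 + 376) = 9 + 801 = 810)
(Z(J, -1138) - 1741640) - 1*(-4584422) = (810 - 1741640) - 1*(-4584422) = -1740830 + 4584422 = 2843592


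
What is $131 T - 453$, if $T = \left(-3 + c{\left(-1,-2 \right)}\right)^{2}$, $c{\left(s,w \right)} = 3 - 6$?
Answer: $4263$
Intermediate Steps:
$c{\left(s,w \right)} = -3$ ($c{\left(s,w \right)} = 3 - 6 = -3$)
$T = 36$ ($T = \left(-3 - 3\right)^{2} = \left(-6\right)^{2} = 36$)
$131 T - 453 = 131 \cdot 36 - 453 = 4716 - 453 = 4263$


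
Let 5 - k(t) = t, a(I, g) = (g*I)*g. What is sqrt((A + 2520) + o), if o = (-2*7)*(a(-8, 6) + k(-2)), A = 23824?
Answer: sqrt(30278) ≈ 174.01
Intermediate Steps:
a(I, g) = I*g**2 (a(I, g) = (I*g)*g = I*g**2)
k(t) = 5 - t
o = 3934 (o = (-2*7)*(-8*6**2 + (5 - 1*(-2))) = -14*(-8*36 + (5 + 2)) = -14*(-288 + 7) = -14*(-281) = 3934)
sqrt((A + 2520) + o) = sqrt((23824 + 2520) + 3934) = sqrt(26344 + 3934) = sqrt(30278)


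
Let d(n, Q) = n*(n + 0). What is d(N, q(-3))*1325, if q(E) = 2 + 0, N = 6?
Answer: 47700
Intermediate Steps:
q(E) = 2
d(n, Q) = n² (d(n, Q) = n*n = n²)
d(N, q(-3))*1325 = 6²*1325 = 36*1325 = 47700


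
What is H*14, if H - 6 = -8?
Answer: -28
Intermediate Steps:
H = -2 (H = 6 - 8 = -2)
H*14 = -2*14 = -28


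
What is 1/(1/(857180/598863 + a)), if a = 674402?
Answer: 403875262106/598863 ≈ 6.7440e+5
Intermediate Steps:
1/(1/(857180/598863 + a)) = 1/(1/(857180/598863 + 674402)) = 1/(1/(403875262106/598863)) = 1/(598863/403875262106) = 403875262106/598863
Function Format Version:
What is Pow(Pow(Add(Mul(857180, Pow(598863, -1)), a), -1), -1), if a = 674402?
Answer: Rational(403875262106, 598863) ≈ 6.7440e+5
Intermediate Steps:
Pow(Pow(Add(Mul(857180, Pow(598863, -1)), a), -1), -1) = Pow(Pow(Add(Mul(857180, Pow(598863, -1)), 674402), -1), -1) = Pow(Pow(Add(Mul(857180, Rational(1, 598863)), 674402), -1), -1) = Pow(Pow(Add(Rational(857180, 598863), 674402), -1), -1) = Pow(Pow(Rational(403875262106, 598863), -1), -1) = Pow(Rational(598863, 403875262106), -1) = Rational(403875262106, 598863)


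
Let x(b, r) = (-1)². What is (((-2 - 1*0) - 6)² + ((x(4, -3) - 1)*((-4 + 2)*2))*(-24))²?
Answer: 4096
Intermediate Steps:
x(b, r) = 1
(((-2 - 1*0) - 6)² + ((x(4, -3) - 1)*((-4 + 2)*2))*(-24))² = (((-2 - 1*0) - 6)² + ((1 - 1)*((-4 + 2)*2))*(-24))² = (((-2 + 0) - 6)² + (0*(-2*2))*(-24))² = ((-2 - 6)² + (0*(-4))*(-24))² = ((-8)² + 0*(-24))² = (64 + 0)² = 64² = 4096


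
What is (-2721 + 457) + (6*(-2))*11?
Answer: -2396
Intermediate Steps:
(-2721 + 457) + (6*(-2))*11 = -2264 - 12*11 = -2264 - 132 = -2396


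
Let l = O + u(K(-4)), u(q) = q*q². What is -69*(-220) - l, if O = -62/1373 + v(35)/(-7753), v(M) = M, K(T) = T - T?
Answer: 161589640161/10644869 ≈ 15180.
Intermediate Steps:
K(T) = 0
u(q) = q³
O = -528741/10644869 (O = -62/1373 + 35/(-7753) = -62*1/1373 + 35*(-1/7753) = -62/1373 - 35/7753 = -528741/10644869 ≈ -0.049671)
l = -528741/10644869 (l = -528741/10644869 + 0³ = -528741/10644869 + 0 = -528741/10644869 ≈ -0.049671)
-69*(-220) - l = -69*(-220) - 1*(-528741/10644869) = 15180 + 528741/10644869 = 161589640161/10644869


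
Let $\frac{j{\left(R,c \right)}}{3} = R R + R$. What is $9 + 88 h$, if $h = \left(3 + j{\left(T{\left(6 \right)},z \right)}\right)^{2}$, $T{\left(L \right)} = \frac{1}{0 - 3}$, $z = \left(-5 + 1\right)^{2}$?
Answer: $\frac{4393}{9} \approx 488.11$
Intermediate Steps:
$z = 16$ ($z = \left(-4\right)^{2} = 16$)
$T{\left(L \right)} = - \frac{1}{3}$ ($T{\left(L \right)} = \frac{1}{-3} = - \frac{1}{3}$)
$j{\left(R,c \right)} = 3 R + 3 R^{2}$ ($j{\left(R,c \right)} = 3 \left(R R + R\right) = 3 \left(R^{2} + R\right) = 3 \left(R + R^{2}\right) = 3 R + 3 R^{2}$)
$h = \frac{49}{9}$ ($h = \left(3 + 3 \left(- \frac{1}{3}\right) \left(1 - \frac{1}{3}\right)\right)^{2} = \left(3 + 3 \left(- \frac{1}{3}\right) \frac{2}{3}\right)^{2} = \left(3 - \frac{2}{3}\right)^{2} = \left(\frac{7}{3}\right)^{2} = \frac{49}{9} \approx 5.4444$)
$9 + 88 h = 9 + 88 \cdot \frac{49}{9} = 9 + \frac{4312}{9} = \frac{4393}{9}$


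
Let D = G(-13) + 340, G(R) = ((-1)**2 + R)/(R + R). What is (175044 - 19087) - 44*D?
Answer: 1832697/13 ≈ 1.4098e+5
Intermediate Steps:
G(R) = (1 + R)/(2*R) (G(R) = (1 + R)/((2*R)) = (1 + R)*(1/(2*R)) = (1 + R)/(2*R))
D = 4426/13 (D = (1/2)*(1 - 13)/(-13) + 340 = (1/2)*(-1/13)*(-12) + 340 = 6/13 + 340 = 4426/13 ≈ 340.46)
(175044 - 19087) - 44*D = (175044 - 19087) - 44*4426/13 = 155957 - 194744/13 = 1832697/13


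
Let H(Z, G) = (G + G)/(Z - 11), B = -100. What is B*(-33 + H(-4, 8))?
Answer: 10220/3 ≈ 3406.7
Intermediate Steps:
H(Z, G) = 2*G/(-11 + Z) (H(Z, G) = (2*G)/(-11 + Z) = 2*G/(-11 + Z))
B*(-33 + H(-4, 8)) = -100*(-33 + 2*8/(-11 - 4)) = -100*(-33 + 2*8/(-15)) = -100*(-33 + 2*8*(-1/15)) = -100*(-33 - 16/15) = -100*(-511/15) = 10220/3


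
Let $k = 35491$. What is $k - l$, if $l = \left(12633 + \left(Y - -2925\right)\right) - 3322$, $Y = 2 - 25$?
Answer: $23278$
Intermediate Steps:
$Y = -23$ ($Y = 2 - 25 = -23$)
$l = 12213$ ($l = \left(12633 - -2902\right) - 3322 = \left(12633 + \left(-23 + 2925\right)\right) - 3322 = \left(12633 + 2902\right) - 3322 = 15535 - 3322 = 12213$)
$k - l = 35491 - 12213 = 23278$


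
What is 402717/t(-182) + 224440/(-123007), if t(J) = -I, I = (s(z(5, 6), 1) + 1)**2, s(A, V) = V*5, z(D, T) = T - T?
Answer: -16515029953/1476084 ≈ -11188.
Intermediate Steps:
z(D, T) = 0
s(A, V) = 5*V
I = 36 (I = (5*1 + 1)**2 = (5 + 1)**2 = 6**2 = 36)
t(J) = -36 (t(J) = -1*36 = -36)
402717/t(-182) + 224440/(-123007) = 402717/(-36) + 224440/(-123007) = 402717*(-1/36) + 224440*(-1/123007) = -134239/12 - 224440/123007 = -16515029953/1476084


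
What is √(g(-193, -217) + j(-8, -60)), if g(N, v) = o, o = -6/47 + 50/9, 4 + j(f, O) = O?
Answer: 2*I*√291118/141 ≈ 7.6532*I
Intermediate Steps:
j(f, O) = -4 + O
o = 2296/423 (o = -6*1/47 + 50*(⅑) = -6/47 + 50/9 = 2296/423 ≈ 5.4279)
g(N, v) = 2296/423
√(g(-193, -217) + j(-8, -60)) = √(2296/423 + (-4 - 60)) = √(2296/423 - 64) = √(-24776/423) = 2*I*√291118/141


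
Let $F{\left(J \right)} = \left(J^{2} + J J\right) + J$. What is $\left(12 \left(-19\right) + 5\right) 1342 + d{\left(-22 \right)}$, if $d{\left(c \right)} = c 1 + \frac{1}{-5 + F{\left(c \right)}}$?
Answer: $- \frac{281630007}{941} \approx -2.9929 \cdot 10^{5}$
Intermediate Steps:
$F{\left(J \right)} = J + 2 J^{2}$ ($F{\left(J \right)} = \left(J^{2} + J^{2}\right) + J = 2 J^{2} + J = J + 2 J^{2}$)
$d{\left(c \right)} = c + \frac{1}{-5 + c \left(1 + 2 c\right)}$ ($d{\left(c \right)} = c 1 + \frac{1}{-5 + c \left(1 + 2 c\right)} = c + \frac{1}{-5 + c \left(1 + 2 c\right)}$)
$\left(12 \left(-19\right) + 5\right) 1342 + d{\left(-22 \right)} = \left(12 \left(-19\right) + 5\right) 1342 + \frac{1 - -110 + \left(-22\right)^{2} \left(1 + 2 \left(-22\right)\right)}{-5 - 22 \left(1 + 2 \left(-22\right)\right)} = \left(-228 + 5\right) 1342 + \frac{1 + 110 + 484 \left(1 - 44\right)}{-5 - 22 \left(1 - 44\right)} = \left(-223\right) 1342 + \frac{1 + 110 + 484 \left(-43\right)}{-5 - -946} = -299266 + \frac{1 + 110 - 20812}{-5 + 946} = -299266 + \frac{1}{941} \left(-20701\right) = -299266 - \frac{20701}{941} = - \frac{281630007}{941}$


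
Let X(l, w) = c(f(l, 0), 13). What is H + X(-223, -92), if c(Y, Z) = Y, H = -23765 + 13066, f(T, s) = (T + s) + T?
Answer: -11145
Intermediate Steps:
f(T, s) = s + 2*T
H = -10699
X(l, w) = 2*l (X(l, w) = 0 + 2*l = 2*l)
H + X(-223, -92) = -10699 + 2*(-223) = -10699 - 446 = -11145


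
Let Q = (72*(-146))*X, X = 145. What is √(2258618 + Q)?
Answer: √734378 ≈ 856.96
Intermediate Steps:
Q = -1524240 (Q = (72*(-146))*145 = -10512*145 = -1524240)
√(2258618 + Q) = √(2258618 - 1524240) = √734378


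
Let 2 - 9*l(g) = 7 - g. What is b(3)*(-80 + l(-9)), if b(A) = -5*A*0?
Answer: 0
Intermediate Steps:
b(A) = 0
l(g) = -5/9 + g/9 (l(g) = 2/9 - (7 - g)/9 = 2/9 + (-7/9 + g/9) = -5/9 + g/9)
b(3)*(-80 + l(-9)) = 0*(-80 + (-5/9 + (⅑)*(-9))) = 0*(-80 + (-5/9 - 1)) = 0*(-80 - 14/9) = 0*(-734/9) = 0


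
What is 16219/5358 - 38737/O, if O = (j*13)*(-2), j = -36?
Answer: -32061977/835848 ≈ -38.359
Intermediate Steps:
O = 936 (O = -36*13*(-2) = -468*(-2) = 936)
16219/5358 - 38737/O = 16219/5358 - 38737/936 = -32061977/835848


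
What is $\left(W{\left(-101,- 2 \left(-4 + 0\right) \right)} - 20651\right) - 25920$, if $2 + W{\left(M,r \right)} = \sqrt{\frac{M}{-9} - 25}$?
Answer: $-46573 + \frac{2 i \sqrt{31}}{3} \approx -46573.0 + 3.7118 i$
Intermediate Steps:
$W{\left(M,r \right)} = -2 + \sqrt{-25 - \frac{M}{9}}$ ($W{\left(M,r \right)} = -2 + \sqrt{\frac{M}{-9} - 25} = -2 + \sqrt{M \left(- \frac{1}{9}\right) - 25} = -2 + \sqrt{- \frac{M}{9} - 25} = -2 + \sqrt{-25 - \frac{M}{9}}$)
$\left(W{\left(-101,- 2 \left(-4 + 0\right) \right)} - 20651\right) - 25920 = \left(\left(-2 + \frac{\sqrt{-225 - -101}}{3}\right) - 20651\right) - 25920 = \left(\left(-2 + \frac{\sqrt{-225 + 101}}{3}\right) - 20651\right) - 25920 = \left(\left(-2 + \frac{\sqrt{-124}}{3}\right) - 20651\right) - 25920 = \left(\left(-2 + \frac{2 i \sqrt{31}}{3}\right) - 20651\right) - 25920 = \left(-20653 + \frac{2 i \sqrt{31}}{3}\right) - 25920 = -46573 + \frac{2 i \sqrt{31}}{3}$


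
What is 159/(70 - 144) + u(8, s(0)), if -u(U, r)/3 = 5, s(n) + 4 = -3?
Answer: -1269/74 ≈ -17.149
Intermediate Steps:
s(n) = -7 (s(n) = -4 - 3 = -7)
u(U, r) = -15 (u(U, r) = -3*5 = -15)
159/(70 - 144) + u(8, s(0)) = 159/(70 - 144) - 15 = 159/(-74) - 15 = -1/74*159 - 15 = -159/74 - 15 = -1269/74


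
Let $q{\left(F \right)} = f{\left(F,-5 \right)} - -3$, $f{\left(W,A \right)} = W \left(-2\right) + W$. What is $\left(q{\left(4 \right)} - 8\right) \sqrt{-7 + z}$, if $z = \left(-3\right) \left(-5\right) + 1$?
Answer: $-27$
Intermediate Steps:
$f{\left(W,A \right)} = - W$ ($f{\left(W,A \right)} = - 2 W + W = - W$)
$q{\left(F \right)} = 3 - F$ ($q{\left(F \right)} = - F - -3 = - F + 3 = 3 - F$)
$z = 16$ ($z = 15 + 1 = 16$)
$\left(q{\left(4 \right)} - 8\right) \sqrt{-7 + z} = \left(\left(3 - 4\right) - 8\right) \sqrt{-7 + 16} = \left(\left(3 - 4\right) - 8\right) \sqrt{9} = \left(-1 - 8\right) 3 = \left(-9\right) 3 = -27$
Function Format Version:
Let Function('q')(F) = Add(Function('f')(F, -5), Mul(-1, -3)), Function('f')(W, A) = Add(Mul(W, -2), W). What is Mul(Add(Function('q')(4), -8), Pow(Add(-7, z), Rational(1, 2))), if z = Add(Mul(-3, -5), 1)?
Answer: -27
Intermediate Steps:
Function('f')(W, A) = Mul(-1, W) (Function('f')(W, A) = Add(Mul(-2, W), W) = Mul(-1, W))
Function('q')(F) = Add(3, Mul(-1, F)) (Function('q')(F) = Add(Mul(-1, F), Mul(-1, -3)) = Add(Mul(-1, F), 3) = Add(3, Mul(-1, F)))
z = 16 (z = Add(15, 1) = 16)
Mul(Add(Function('q')(4), -8), Pow(Add(-7, z), Rational(1, 2))) = Mul(Add(Add(3, Mul(-1, 4)), -8), Pow(Add(-7, 16), Rational(1, 2))) = Mul(Add(Add(3, -4), -8), Pow(9, Rational(1, 2))) = Mul(Add(-1, -8), 3) = Mul(-9, 3) = -27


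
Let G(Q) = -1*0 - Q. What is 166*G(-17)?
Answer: 2822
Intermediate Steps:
G(Q) = -Q (G(Q) = 0 - Q = -Q)
166*G(-17) = 166*(-1*(-17)) = 166*17 = 2822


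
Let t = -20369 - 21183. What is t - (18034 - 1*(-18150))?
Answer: -77736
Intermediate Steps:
t = -41552
t - (18034 - 1*(-18150)) = -41552 - (18034 - 1*(-18150)) = -41552 - (18034 + 18150) = -41552 - 1*36184 = -41552 - 36184 = -77736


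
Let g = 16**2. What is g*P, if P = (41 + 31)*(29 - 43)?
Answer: -258048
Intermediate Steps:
g = 256
P = -1008 (P = 72*(-14) = -1008)
g*P = 256*(-1008) = -258048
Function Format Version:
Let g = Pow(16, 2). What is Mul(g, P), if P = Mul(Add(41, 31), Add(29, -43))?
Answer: -258048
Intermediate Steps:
g = 256
P = -1008 (P = Mul(72, -14) = -1008)
Mul(g, P) = Mul(256, -1008) = -258048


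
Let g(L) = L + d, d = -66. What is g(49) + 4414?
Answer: 4397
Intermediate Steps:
g(L) = -66 + L (g(L) = L - 66 = -66 + L)
g(49) + 4414 = (-66 + 49) + 4414 = -17 + 4414 = 4397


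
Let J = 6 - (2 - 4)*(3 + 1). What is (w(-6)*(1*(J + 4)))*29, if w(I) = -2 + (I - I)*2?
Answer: -1044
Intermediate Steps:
J = 14 (J = 6 - (-2)*4 = 6 - 1*(-8) = 6 + 8 = 14)
w(I) = -2 (w(I) = -2 + 0*2 = -2 + 0 = -2)
(w(-6)*(1*(J + 4)))*29 = -2*(14 + 4)*29 = -2*18*29 = -36*29 = -1044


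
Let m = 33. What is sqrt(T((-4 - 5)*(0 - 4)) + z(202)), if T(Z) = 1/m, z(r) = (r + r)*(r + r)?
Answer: 7*sqrt(3627393)/33 ≈ 404.00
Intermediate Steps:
z(r) = 4*r**2 (z(r) = (2*r)*(2*r) = 4*r**2)
T(Z) = 1/33
sqrt(T((-4 - 5)*(0 - 4)) + z(202)) = sqrt(1/33 + 4*202**2) = sqrt(1/33 + 4*40804) = sqrt(1/33 + 163216) = sqrt(5386129/33) = 7*sqrt(3627393)/33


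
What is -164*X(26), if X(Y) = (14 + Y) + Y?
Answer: -10824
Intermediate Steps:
X(Y) = 14 + 2*Y
-164*X(26) = -164*(14 + 2*26) = -164*(14 + 52) = -164*66 = -10824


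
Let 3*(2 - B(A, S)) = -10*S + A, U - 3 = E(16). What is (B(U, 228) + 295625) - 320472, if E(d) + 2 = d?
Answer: -72272/3 ≈ -24091.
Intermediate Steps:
E(d) = -2 + d
U = 17 (U = 3 + (-2 + 16) = 3 + 14 = 17)
B(A, S) = 2 - A/3 + 10*S/3 (B(A, S) = 2 - (-10*S + A)/3 = 2 - (A - 10*S)/3 = 2 + (-A/3 + 10*S/3) = 2 - A/3 + 10*S/3)
(B(U, 228) + 295625) - 320472 = ((2 - ⅓*17 + (10/3)*228) + 295625) - 320472 = ((2 - 17/3 + 760) + 295625) - 320472 = (2269/3 + 295625) - 320472 = 889144/3 - 320472 = -72272/3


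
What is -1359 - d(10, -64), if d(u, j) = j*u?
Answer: -719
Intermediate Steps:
-1359 - d(10, -64) = -1359 - (-64)*10 = -1359 - 1*(-640) = -1359 + 640 = -719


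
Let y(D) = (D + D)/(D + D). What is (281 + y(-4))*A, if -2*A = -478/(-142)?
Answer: -33699/71 ≈ -474.63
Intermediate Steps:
A = -239/142 (A = -(-239)/(-142) = -(-239)*(-1)/142 = -1/2*239/71 = -239/142 ≈ -1.6831)
y(D) = 1 (y(D) = (2*D)/((2*D)) = (2*D)*(1/(2*D)) = 1)
(281 + y(-4))*A = (281 + 1)*(-239/142) = 282*(-239/142) = -33699/71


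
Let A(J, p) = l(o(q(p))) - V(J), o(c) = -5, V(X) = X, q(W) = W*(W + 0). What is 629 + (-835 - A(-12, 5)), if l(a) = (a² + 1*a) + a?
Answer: -233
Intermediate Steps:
q(W) = W² (q(W) = W*W = W²)
l(a) = a² + 2*a (l(a) = (a² + a) + a = (a + a²) + a = a² + 2*a)
A(J, p) = 15 - J (A(J, p) = -5*(2 - 5) - J = -5*(-3) - J = 15 - J)
629 + (-835 - A(-12, 5)) = 629 + (-835 - (15 - 1*(-12))) = 629 + (-835 - (15 + 12)) = 629 + (-835 - 1*27) = 629 + (-835 - 27) = 629 - 862 = -233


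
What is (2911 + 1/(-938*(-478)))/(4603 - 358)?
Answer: 87012507/126887012 ≈ 0.68575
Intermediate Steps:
(2911 + 1/(-938*(-478)))/(4603 - 358) = (2911 - 1/938*(-1/478))/4245 = (2911 + 1/448364)*(1/4245) = (1305187605/448364)*(1/4245) = 87012507/126887012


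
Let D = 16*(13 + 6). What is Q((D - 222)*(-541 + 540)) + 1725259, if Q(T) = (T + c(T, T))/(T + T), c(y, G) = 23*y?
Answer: 1725271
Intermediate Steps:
D = 304 (D = 16*19 = 304)
Q(T) = 12 (Q(T) = (T + 23*T)/(T + T) = (24*T)/((2*T)) = (24*T)*(1/(2*T)) = 12)
Q((D - 222)*(-541 + 540)) + 1725259 = 12 + 1725259 = 1725271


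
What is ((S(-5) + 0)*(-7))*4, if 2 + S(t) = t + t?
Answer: 336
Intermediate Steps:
S(t) = -2 + 2*t (S(t) = -2 + (t + t) = -2 + 2*t)
((S(-5) + 0)*(-7))*4 = (((-2 + 2*(-5)) + 0)*(-7))*4 = (((-2 - 10) + 0)*(-7))*4 = ((-12 + 0)*(-7))*4 = -12*(-7)*4 = 84*4 = 336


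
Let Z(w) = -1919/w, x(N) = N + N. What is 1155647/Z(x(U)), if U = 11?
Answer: -25424234/1919 ≈ -13249.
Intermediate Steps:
x(N) = 2*N
1155647/Z(x(U)) = 1155647/((-1919/(2*11))) = 1155647/((-1919/22)) = 1155647/((-1919*1/22)) = 1155647/(-1919/22) = 1155647*(-22/1919) = -25424234/1919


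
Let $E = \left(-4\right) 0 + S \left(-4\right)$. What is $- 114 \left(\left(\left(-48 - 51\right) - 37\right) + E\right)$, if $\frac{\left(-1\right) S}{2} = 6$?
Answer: $10032$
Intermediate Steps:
$S = -12$ ($S = \left(-2\right) 6 = -12$)
$E = 48$ ($E = \left(-4\right) 0 - -48 = 0 + 48 = 48$)
$- 114 \left(\left(\left(-48 - 51\right) - 37\right) + E\right) = - 114 \left(\left(\left(-48 - 51\right) - 37\right) + 48\right) = - 114 \left(\left(-99 - 37\right) + 48\right) = - 114 \left(-136 + 48\right) = \left(-114\right) \left(-88\right) = 10032$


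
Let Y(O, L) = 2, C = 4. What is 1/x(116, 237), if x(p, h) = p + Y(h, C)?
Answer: 1/118 ≈ 0.0084746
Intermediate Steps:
x(p, h) = 2 + p (x(p, h) = p + 2 = 2 + p)
1/x(116, 237) = 1/(2 + 116) = 1/118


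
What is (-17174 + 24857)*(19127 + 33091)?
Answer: 401190894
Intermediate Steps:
(-17174 + 24857)*(19127 + 33091) = 7683*52218 = 401190894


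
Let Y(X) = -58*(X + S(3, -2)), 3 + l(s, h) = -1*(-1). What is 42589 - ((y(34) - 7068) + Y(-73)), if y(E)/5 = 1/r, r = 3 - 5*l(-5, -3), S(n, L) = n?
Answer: 592756/13 ≈ 45597.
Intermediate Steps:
l(s, h) = -2 (l(s, h) = -3 - 1*(-1) = -3 + 1 = -2)
r = 13 (r = 3 - 5*(-2) = 3 + 10 = 13)
Y(X) = -174 - 58*X (Y(X) = -58*(X + 3) = -58*(3 + X) = -174 - 58*X)
y(E) = 5/13
42589 - ((y(34) - 7068) + Y(-73)) = 42589 - ((5/13 - 7068) + (-174 - 58*(-73))) = 42589 - (-91879/13 + (-174 + 4234)) = 42589 - (-91879/13 + 4060) = 42589 - 1*(-39099/13) = 42589 + 39099/13 = 592756/13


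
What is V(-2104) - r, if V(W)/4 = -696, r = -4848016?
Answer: 4845232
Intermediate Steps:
V(W) = -2784 (V(W) = 4*(-696) = -2784)
V(-2104) - r = -2784 - 1*(-4848016) = -2784 + 4848016 = 4845232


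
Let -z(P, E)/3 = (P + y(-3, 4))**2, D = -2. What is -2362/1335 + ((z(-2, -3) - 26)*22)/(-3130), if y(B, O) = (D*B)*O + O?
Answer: 5293292/417855 ≈ 12.668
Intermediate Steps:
y(B, O) = O - 2*B*O (y(B, O) = (-2*B)*O + O = -2*B*O + O = O - 2*B*O)
z(P, E) = -3*(28 + P)**2 (z(P, E) = -3*(P + 4*(1 - 2*(-3)))**2 = -3*(P + 4*(1 + 6))**2 = -3*(P + 4*7)**2 = -3*(P + 28)**2 = -3*(28 + P)**2)
-2362/1335 + ((z(-2, -3) - 26)*22)/(-3130) = -2362/1335 + ((-3*(28 - 2)**2 - 26)*22)/(-3130) = -2362*1/1335 + ((-3*26**2 - 26)*22)*(-1/3130) = -2362/1335 + ((-3*676 - 26)*22)*(-1/3130) = -2362/1335 + ((-2028 - 26)*22)*(-1/3130) = -2362/1335 - 2054*22*(-1/3130) = -2362/1335 - 45188*(-1/3130) = -2362/1335 + 22594/1565 = 5293292/417855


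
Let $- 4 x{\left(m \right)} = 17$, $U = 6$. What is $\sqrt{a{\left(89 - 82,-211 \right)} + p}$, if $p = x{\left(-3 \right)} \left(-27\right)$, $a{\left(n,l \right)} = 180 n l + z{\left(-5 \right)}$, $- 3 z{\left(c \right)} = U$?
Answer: $\frac{i \sqrt{1062989}}{2} \approx 515.51 i$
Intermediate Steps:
$x{\left(m \right)} = - \frac{17}{4}$ ($x{\left(m \right)} = \left(- \frac{1}{4}\right) 17 = - \frac{17}{4}$)
$z{\left(c \right)} = -2$ ($z{\left(c \right)} = \left(- \frac{1}{3}\right) 6 = -2$)
$a{\left(n,l \right)} = -2 + 180 l n$ ($a{\left(n,l \right)} = 180 n l - 2 = 180 l n - 2 = -2 + 180 l n$)
$p = \frac{459}{4}$ ($p = \left(- \frac{17}{4}\right) \left(-27\right) = \frac{459}{4} \approx 114.75$)
$\sqrt{a{\left(89 - 82,-211 \right)} + p} = \sqrt{\left(-2 + 180 \left(-211\right) \left(89 - 82\right)\right) + \frac{459}{4}} = \sqrt{\left(-2 + 180 \left(-211\right) 7\right) + \frac{459}{4}} = \sqrt{\left(-2 - 265860\right) + \frac{459}{4}} = \sqrt{-265862 + \frac{459}{4}} = \sqrt{- \frac{1062989}{4}} = \frac{i \sqrt{1062989}}{2}$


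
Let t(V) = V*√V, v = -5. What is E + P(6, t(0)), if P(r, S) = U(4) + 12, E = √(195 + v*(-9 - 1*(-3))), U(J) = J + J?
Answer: 35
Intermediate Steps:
t(V) = V^(3/2)
U(J) = 2*J
E = 15 (E = √(195 - 5*(-9 - 1*(-3))) = √(195 - 5*(-9 + 3)) = √(195 - 5*(-6)) = √(195 + 30) = √225 = 15)
P(r, S) = 20 (P(r, S) = 2*4 + 12 = 8 + 12 = 20)
E + P(6, t(0)) = 15 + 20 = 35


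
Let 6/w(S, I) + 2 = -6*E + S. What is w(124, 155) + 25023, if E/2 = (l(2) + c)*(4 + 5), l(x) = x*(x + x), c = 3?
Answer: 13337256/533 ≈ 25023.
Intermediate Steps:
l(x) = 2*x**2 (l(x) = x*(2*x) = 2*x**2)
E = 198 (E = 2*((2*2**2 + 3)*(4 + 5)) = 2*((2*4 + 3)*9) = 2*((8 + 3)*9) = 2*(11*9) = 2*99 = 198)
w(S, I) = 6/(-1190 + S) (w(S, I) = 6/(-2 + (-6*198 + S)) = 6/(-2 + (-1188 + S)) = 6/(-1190 + S))
w(124, 155) + 25023 = 6/(-1190 + 124) + 25023 = 6/(-1066) + 25023 = 6*(-1/1066) + 25023 = -3/533 + 25023 = 13337256/533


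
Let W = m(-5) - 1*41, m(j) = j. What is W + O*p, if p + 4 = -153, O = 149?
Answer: -23439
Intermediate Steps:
p = -157 (p = -4 - 153 = -157)
W = -46 (W = -5 - 1*41 = -5 - 41 = -46)
W + O*p = -46 + 149*(-157) = -46 - 23393 = -23439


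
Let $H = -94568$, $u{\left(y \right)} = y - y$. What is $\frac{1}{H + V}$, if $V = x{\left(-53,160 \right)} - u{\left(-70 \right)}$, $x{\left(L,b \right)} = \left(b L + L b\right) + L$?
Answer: $- \frac{1}{111581} \approx -8.9621 \cdot 10^{-6}$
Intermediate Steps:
$u{\left(y \right)} = 0$
$x{\left(L,b \right)} = L + 2 L b$ ($x{\left(L,b \right)} = \left(L b + L b\right) + L = 2 L b + L = L + 2 L b$)
$V = -17013$ ($V = - 53 \left(1 + 2 \cdot 160\right) - 0 = - 53 \left(1 + 320\right) + 0 = \left(-53\right) 321 + 0 = -17013 + 0 = -17013$)
$\frac{1}{H + V} = \frac{1}{-94568 - 17013} = \frac{1}{-111581} = - \frac{1}{111581}$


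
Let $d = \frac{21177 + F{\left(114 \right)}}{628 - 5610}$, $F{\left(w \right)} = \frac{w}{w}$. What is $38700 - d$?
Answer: $\frac{96412289}{2491} \approx 38704.0$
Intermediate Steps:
$F{\left(w \right)} = 1$
$d = - \frac{10589}{2491}$ ($d = \frac{21177 + 1}{628 - 5610} = \frac{21178}{-4982} = 21178 \left(- \frac{1}{4982}\right) = - \frac{10589}{2491} \approx -4.2509$)
$38700 - d = 38700 - - \frac{10589}{2491} = 38700 + \frac{10589}{2491} = \frac{96412289}{2491}$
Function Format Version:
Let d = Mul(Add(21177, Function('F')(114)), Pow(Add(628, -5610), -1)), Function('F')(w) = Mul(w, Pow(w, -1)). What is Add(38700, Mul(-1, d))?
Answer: Rational(96412289, 2491) ≈ 38704.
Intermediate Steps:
Function('F')(w) = 1
d = Rational(-10589, 2491) (d = Mul(Add(21177, 1), Pow(Add(628, -5610), -1)) = Mul(21178, Pow(-4982, -1)) = Mul(21178, Rational(-1, 4982)) = Rational(-10589, 2491) ≈ -4.2509)
Add(38700, Mul(-1, d)) = Add(38700, Mul(-1, Rational(-10589, 2491))) = Add(38700, Rational(10589, 2491)) = Rational(96412289, 2491)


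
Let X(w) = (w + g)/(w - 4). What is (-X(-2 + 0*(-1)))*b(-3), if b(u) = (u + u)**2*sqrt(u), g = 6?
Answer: 24*I*sqrt(3) ≈ 41.569*I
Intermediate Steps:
b(u) = 4*u**(5/2) (b(u) = (2*u)**2*sqrt(u) = (4*u**2)*sqrt(u) = 4*u**(5/2))
X(w) = (6 + w)/(-4 + w) (X(w) = (w + 6)/(w - 4) = (6 + w)/(-4 + w))
(-X(-2 + 0*(-1)))*b(-3) = (-(6 + (-2 + 0*(-1)))/(-4 + (-2 + 0*(-1))))*(4*(-3)**(5/2)) = (-(6 + (-2 + 0))/(-4 + (-2 + 0)))*(4*(9*I*sqrt(3))) = (-(6 - 2)/(-4 - 2))*(36*I*sqrt(3)) = (-4/(-6))*(36*I*sqrt(3)) = (-(-1)*4/6)*(36*I*sqrt(3)) = (-1*(-2/3))*(36*I*sqrt(3)) = 2*(36*I*sqrt(3))/3 = 24*I*sqrt(3)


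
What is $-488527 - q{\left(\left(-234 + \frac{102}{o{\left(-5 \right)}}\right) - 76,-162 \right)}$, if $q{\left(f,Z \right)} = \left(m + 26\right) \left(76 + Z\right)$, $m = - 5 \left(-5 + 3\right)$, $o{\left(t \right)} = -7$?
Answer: $-485431$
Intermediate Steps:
$m = 10$ ($m = \left(-5\right) \left(-2\right) = 10$)
$q{\left(f,Z \right)} = 2736 + 36 Z$ ($q{\left(f,Z \right)} = \left(10 + 26\right) \left(76 + Z\right) = 36 \left(76 + Z\right) = 2736 + 36 Z$)
$-488527 - q{\left(\left(-234 + \frac{102}{o{\left(-5 \right)}}\right) - 76,-162 \right)} = -488527 - \left(2736 + 36 \left(-162\right)\right) = -488527 - \left(2736 - 5832\right) = -488527 - -3096 = -488527 + 3096 = -485431$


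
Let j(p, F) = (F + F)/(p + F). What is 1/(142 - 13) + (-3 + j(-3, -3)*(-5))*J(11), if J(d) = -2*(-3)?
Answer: -6191/129 ≈ -47.992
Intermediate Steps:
j(p, F) = 2*F/(F + p) (j(p, F) = (2*F)/(F + p) = 2*F/(F + p))
J(d) = 6
1/(142 - 13) + (-3 + j(-3, -3)*(-5))*J(11) = 1/(142 - 13) + (-3 + (2*(-3)/(-3 - 3))*(-5))*6 = 1/129 + (-3 + (2*(-3)/(-6))*(-5))*6 = 1/129 + (-3 + (2*(-3)*(-⅙))*(-5))*6 = 1/129 + (-3 + 1*(-5))*6 = 1/129 + (-3 - 5)*6 = 1/129 - 8*6 = 1/129 - 48 = -6191/129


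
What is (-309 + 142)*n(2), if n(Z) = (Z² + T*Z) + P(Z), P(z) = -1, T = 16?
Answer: -5845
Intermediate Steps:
n(Z) = -1 + Z² + 16*Z (n(Z) = (Z² + 16*Z) - 1 = -1 + Z² + 16*Z)
(-309 + 142)*n(2) = (-309 + 142)*(-1 + 2² + 16*2) = -167*(-1 + 4 + 32) = -167*35 = -5845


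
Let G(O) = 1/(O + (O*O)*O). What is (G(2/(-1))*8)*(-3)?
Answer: 12/5 ≈ 2.4000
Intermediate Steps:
G(O) = 1/(O + O³) (G(O) = 1/(O + O²*O) = 1/(O + O³))
(G(2/(-1))*8)*(-3) = (8/(2/(-1) + (2/(-1))³))*(-3) = (8/(2*(-1) + (2*(-1))³))*(-3) = (8/(-2 + (-2)³))*(-3) = (8/(-2 - 8))*(-3) = (8/(-10))*(-3) = -⅒*8*(-3) = -⅘*(-3) = 12/5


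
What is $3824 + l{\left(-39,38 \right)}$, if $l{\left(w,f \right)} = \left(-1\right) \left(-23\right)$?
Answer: $3847$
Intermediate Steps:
$l{\left(w,f \right)} = 23$
$3824 + l{\left(-39,38 \right)} = 3824 + 23 = 3847$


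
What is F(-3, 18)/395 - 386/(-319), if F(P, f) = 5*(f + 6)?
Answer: 38150/25201 ≈ 1.5138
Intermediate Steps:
F(P, f) = 30 + 5*f (F(P, f) = 5*(6 + f) = 30 + 5*f)
F(-3, 18)/395 - 386/(-319) = (30 + 5*18)/395 - 386/(-319) = (30 + 90)*(1/395) - 386*(-1/319) = 120*(1/395) + 386/319 = 24/79 + 386/319 = 38150/25201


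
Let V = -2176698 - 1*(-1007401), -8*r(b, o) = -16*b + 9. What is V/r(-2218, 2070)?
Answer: 9354376/35497 ≈ 263.53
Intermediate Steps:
r(b, o) = -9/8 + 2*b (r(b, o) = -(-16*b + 9)/8 = -(9 - 16*b)/8 = -9/8 + 2*b)
V = -1169297 (V = -2176698 + 1007401 = -1169297)
V/r(-2218, 2070) = -1169297/(-9/8 + 2*(-2218)) = -1169297/(-9/8 - 4436) = -1169297/(-35497/8) = -1169297*(-8/35497) = 9354376/35497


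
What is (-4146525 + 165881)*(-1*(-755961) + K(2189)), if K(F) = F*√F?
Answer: -3009211618884 - 8713629716*√2189 ≈ -3.4169e+12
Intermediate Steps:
K(F) = F^(3/2)
(-4146525 + 165881)*(-1*(-755961) + K(2189)) = (-4146525 + 165881)*(-1*(-755961) + 2189^(3/2)) = -3980644*(755961 + 2189*√2189) = -3009211618884 - 8713629716*√2189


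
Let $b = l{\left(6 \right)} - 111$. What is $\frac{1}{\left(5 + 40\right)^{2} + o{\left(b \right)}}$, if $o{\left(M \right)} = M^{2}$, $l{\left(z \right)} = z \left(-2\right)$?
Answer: $\frac{1}{17154} \approx 5.8295 \cdot 10^{-5}$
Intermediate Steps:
$l{\left(z \right)} = - 2 z$
$b = -123$ ($b = \left(-2\right) 6 - 111 = -12 - 111 = -123$)
$\frac{1}{\left(5 + 40\right)^{2} + o{\left(b \right)}} = \frac{1}{\left(5 + 40\right)^{2} + \left(-123\right)^{2}} = \frac{1}{45^{2} + 15129} = \frac{1}{2025 + 15129} = \frac{1}{17154}$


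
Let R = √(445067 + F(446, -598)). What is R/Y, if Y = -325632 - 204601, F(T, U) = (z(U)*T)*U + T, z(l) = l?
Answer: -√159936897/530233 ≈ -0.023851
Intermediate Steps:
F(T, U) = T + T*U² (F(T, U) = (U*T)*U + T = (T*U)*U + T = T*U² + T = T + T*U²)
Y = -530233
R = √159936897 (R = √(445067 + 446*(1 + (-598)²)) = √(445067 + 446*(1 + 357604)) = √(445067 + 446*357605) = √(445067 + 159491830) = √159936897 ≈ 12647.)
R/Y = √159936897/(-530233) = √159936897*(-1/530233) = -√159936897/530233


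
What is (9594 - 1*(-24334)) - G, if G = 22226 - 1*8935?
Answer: 20637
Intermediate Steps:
G = 13291 (G = 22226 - 8935 = 13291)
(9594 - 1*(-24334)) - G = (9594 - 1*(-24334)) - 1*13291 = (9594 + 24334) - 13291 = 33928 - 13291 = 20637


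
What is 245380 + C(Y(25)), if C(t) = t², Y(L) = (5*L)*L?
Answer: 10011005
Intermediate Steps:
Y(L) = 5*L²
245380 + C(Y(25)) = 245380 + (5*25²)² = 245380 + (5*625)² = 245380 + 3125² = 245380 + 9765625 = 10011005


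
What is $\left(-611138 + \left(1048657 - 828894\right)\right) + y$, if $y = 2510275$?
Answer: $2118900$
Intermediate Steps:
$\left(-611138 + \left(1048657 - 828894\right)\right) + y = \left(-611138 + \left(1048657 - 828894\right)\right) + 2510275 = \left(-611138 + 219763\right) + 2510275 = -391375 + 2510275 = 2118900$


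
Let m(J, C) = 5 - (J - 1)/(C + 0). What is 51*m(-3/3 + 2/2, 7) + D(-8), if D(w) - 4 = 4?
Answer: 1892/7 ≈ 270.29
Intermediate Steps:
m(J, C) = 5 - (-1 + J)/C
D(w) = 8 (D(w) = 4 + 4 = 8)
51*m(-3/3 + 2/2, 7) + D(-8) = 51*((1 - (-3/3 + 2/2) + 5*7)/7) + 8 = 51*((1 - (-3*⅓ + 2*(½)) + 35)/7) + 8 = 51*((1 - (-1 + 1) + 35)/7) + 8 = 51*((1 - 1*0 + 35)/7) + 8 = 51*((1 + 0 + 35)/7) + 8 = 51*((⅐)*36) + 8 = 51*(36/7) + 8 = 1836/7 + 8 = 1892/7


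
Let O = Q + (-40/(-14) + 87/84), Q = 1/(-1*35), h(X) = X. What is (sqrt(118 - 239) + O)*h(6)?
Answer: 1623/70 + 66*I ≈ 23.186 + 66.0*I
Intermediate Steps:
Q = -1/35 (Q = 1/(-35) = -1/35 ≈ -0.028571)
O = 541/140 (O = -1/35 + (-40/(-14) + 87/84) = -1/35 + (-40*(-1/14) + 87*(1/84)) = -1/35 + (20/7 + 29/28) = -1/35 + 109/28 = 541/140 ≈ 3.8643)
(sqrt(118 - 239) + O)*h(6) = (sqrt(118 - 239) + 541/140)*6 = (sqrt(-121) + 541/140)*6 = (11*I + 541/140)*6 = (541/140 + 11*I)*6 = 1623/70 + 66*I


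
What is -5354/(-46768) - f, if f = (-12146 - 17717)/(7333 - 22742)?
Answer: -657066499/360324056 ≈ -1.8235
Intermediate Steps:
f = 29863/15409 (f = -29863/(-15409) = -29863*(-1/15409) = 29863/15409 ≈ 1.9380)
-5354/(-46768) - f = -5354/(-46768) - 1*29863/15409 = -5354*(-1/46768) - 29863/15409 = 2677/23384 - 29863/15409 = -657066499/360324056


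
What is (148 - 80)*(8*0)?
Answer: 0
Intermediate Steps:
(148 - 80)*(8*0) = 68*0 = 0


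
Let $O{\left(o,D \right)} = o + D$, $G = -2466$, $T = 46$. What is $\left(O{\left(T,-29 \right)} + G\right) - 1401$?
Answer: $-3850$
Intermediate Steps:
$O{\left(o,D \right)} = D + o$
$\left(O{\left(T,-29 \right)} + G\right) - 1401 = \left(\left(-29 + 46\right) - 2466\right) - 1401 = \left(17 - 2466\right) - 1401 = -2449 - 1401 = -3850$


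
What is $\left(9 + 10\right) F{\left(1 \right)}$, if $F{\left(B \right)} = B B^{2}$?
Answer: $19$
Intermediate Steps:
$F{\left(B \right)} = B^{3}$
$\left(9 + 10\right) F{\left(1 \right)} = \left(9 + 10\right) 1^{3} = 19 \cdot 1 = 19$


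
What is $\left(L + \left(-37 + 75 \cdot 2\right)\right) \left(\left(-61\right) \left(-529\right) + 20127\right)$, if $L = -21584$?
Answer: $-1124994516$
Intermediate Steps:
$\left(L + \left(-37 + 75 \cdot 2\right)\right) \left(\left(-61\right) \left(-529\right) + 20127\right) = \left(-21584 + \left(-37 + 75 \cdot 2\right)\right) \left(\left(-61\right) \left(-529\right) + 20127\right) = \left(-21584 + \left(-37 + 150\right)\right) \left(32269 + 20127\right) = \left(-21584 + 113\right) 52396 = \left(-21471\right) 52396 = -1124994516$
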